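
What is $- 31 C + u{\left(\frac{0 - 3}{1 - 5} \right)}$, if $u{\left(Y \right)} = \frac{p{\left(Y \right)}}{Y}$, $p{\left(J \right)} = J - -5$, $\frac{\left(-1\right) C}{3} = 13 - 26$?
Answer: $- \frac{3604}{3} \approx -1201.3$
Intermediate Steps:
$C = 39$ ($C = - 3 \left(13 - 26\right) = \left(-3\right) \left(-13\right) = 39$)
$p{\left(J \right)} = 5 + J$ ($p{\left(J \right)} = J + 5 = 5 + J$)
$u{\left(Y \right)} = \frac{5 + Y}{Y}$
$- 31 C + u{\left(\frac{0 - 3}{1 - 5} \right)} = \left(-31\right) 39 + \frac{5 + \frac{0 - 3}{1 - 5}}{\left(0 - 3\right) \frac{1}{1 - 5}} = -1209 + \frac{5 - \frac{3}{-4}}{\left(-3\right) \frac{1}{-4}} = -1209 + \frac{5 - - \frac{3}{4}}{\left(-3\right) \left(- \frac{1}{4}\right)} = -1209 + \frac{5 + \frac{3}{4}}{\frac{3}{4}} = -1209 + \frac{4}{3} \cdot \frac{23}{4} = -1209 + \frac{23}{3} = - \frac{3604}{3}$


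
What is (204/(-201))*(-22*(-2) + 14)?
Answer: -3944/67 ≈ -58.866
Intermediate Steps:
(204/(-201))*(-22*(-2) + 14) = (204*(-1/201))*(44 + 14) = -68/67*58 = -3944/67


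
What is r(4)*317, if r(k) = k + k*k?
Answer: 6340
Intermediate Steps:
r(k) = k + k²
r(4)*317 = (4*(1 + 4))*317 = (4*5)*317 = 20*317 = 6340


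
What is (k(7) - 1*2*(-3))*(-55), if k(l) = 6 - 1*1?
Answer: -605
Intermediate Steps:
k(l) = 5 (k(l) = 6 - 1 = 5)
(k(7) - 1*2*(-3))*(-55) = (5 - 1*2*(-3))*(-55) = (5 - 2*(-3))*(-55) = (5 + 6)*(-55) = 11*(-55) = -605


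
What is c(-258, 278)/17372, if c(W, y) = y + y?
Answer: 139/4343 ≈ 0.032006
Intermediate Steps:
c(W, y) = 2*y
c(-258, 278)/17372 = (2*278)/17372 = 556*(1/17372) = 139/4343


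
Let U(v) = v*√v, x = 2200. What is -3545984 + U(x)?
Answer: -3545984 + 22000*√22 ≈ -3.4428e+6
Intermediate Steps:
U(v) = v^(3/2)
-3545984 + U(x) = -3545984 + 2200^(3/2) = -3545984 + 22000*√22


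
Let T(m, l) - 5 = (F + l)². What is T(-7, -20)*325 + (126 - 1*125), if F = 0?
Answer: 131626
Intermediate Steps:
T(m, l) = 5 + l² (T(m, l) = 5 + (0 + l)² = 5 + l²)
T(-7, -20)*325 + (126 - 1*125) = (5 + (-20)²)*325 + (126 - 1*125) = (5 + 400)*325 + (126 - 125) = 405*325 + 1 = 131625 + 1 = 131626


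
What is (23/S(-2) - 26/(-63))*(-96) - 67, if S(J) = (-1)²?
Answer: -48607/21 ≈ -2314.6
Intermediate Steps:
S(J) = 1
(23/S(-2) - 26/(-63))*(-96) - 67 = (23/1 - 26/(-63))*(-96) - 67 = (23*1 - 26*(-1/63))*(-96) - 67 = (23 + 26/63)*(-96) - 67 = (1475/63)*(-96) - 67 = -47200/21 - 67 = -48607/21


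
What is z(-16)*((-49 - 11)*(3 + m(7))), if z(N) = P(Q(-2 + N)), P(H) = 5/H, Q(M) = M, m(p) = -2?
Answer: 50/3 ≈ 16.667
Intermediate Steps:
z(N) = 5/(-2 + N)
z(-16)*((-49 - 11)*(3 + m(7))) = (5/(-2 - 16))*((-49 - 11)*(3 - 2)) = (5/(-18))*(-60*1) = (5*(-1/18))*(-60) = -5/18*(-60) = 50/3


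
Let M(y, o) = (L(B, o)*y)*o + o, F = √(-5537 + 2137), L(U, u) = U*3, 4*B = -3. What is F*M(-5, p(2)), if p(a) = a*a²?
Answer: 980*I*√34 ≈ 5714.3*I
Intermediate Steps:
B = -¾ (B = (¼)*(-3) = -¾ ≈ -0.75000)
L(U, u) = 3*U
p(a) = a³
F = 10*I*√34 (F = √(-3400) = 10*I*√34 ≈ 58.31*I)
M(y, o) = o - 9*o*y/4 (M(y, o) = ((3*(-¾))*y)*o + o = (-9*y/4)*o + o = -9*o*y/4 + o = o - 9*o*y/4)
F*M(-5, p(2)) = (10*I*√34)*((¼)*2³*(4 - 9*(-5))) = (10*I*√34)*((¼)*8*(4 + 45)) = (10*I*√34)*((¼)*8*49) = (10*I*√34)*98 = 980*I*√34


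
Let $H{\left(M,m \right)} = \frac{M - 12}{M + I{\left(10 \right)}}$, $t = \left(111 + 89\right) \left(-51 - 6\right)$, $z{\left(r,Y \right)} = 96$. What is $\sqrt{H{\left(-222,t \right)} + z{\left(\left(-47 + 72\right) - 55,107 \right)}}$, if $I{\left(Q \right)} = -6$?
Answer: $\frac{\sqrt{140106}}{38} \approx 9.8502$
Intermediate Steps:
$t = -11400$ ($t = 200 \left(-57\right) = -11400$)
$H{\left(M,m \right)} = \frac{-12 + M}{-6 + M}$ ($H{\left(M,m \right)} = \frac{M - 12}{M - 6} = \frac{-12 + M}{-6 + M}$)
$\sqrt{H{\left(-222,t \right)} + z{\left(\left(-47 + 72\right) - 55,107 \right)}} = \sqrt{\frac{-12 - 222}{-6 - 222} + 96} = \sqrt{\frac{1}{-228} \left(-234\right) + 96} = \sqrt{\left(- \frac{1}{228}\right) \left(-234\right) + 96} = \sqrt{\frac{39}{38} + 96} = \sqrt{\frac{3687}{38}} = \frac{\sqrt{140106}}{38}$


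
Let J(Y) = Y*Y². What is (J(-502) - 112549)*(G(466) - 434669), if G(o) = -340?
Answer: 55080211862013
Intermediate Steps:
J(Y) = Y³
(J(-502) - 112549)*(G(466) - 434669) = ((-502)³ - 112549)*(-340 - 434669) = (-126506008 - 112549)*(-435009) = -126618557*(-435009) = 55080211862013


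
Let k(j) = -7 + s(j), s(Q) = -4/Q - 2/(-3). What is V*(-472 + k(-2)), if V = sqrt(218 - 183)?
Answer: -1429*sqrt(35)/3 ≈ -2818.0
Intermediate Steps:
s(Q) = 2/3 - 4/Q (s(Q) = -4/Q - 2*(-1/3) = -4/Q + 2/3 = 2/3 - 4/Q)
V = sqrt(35) ≈ 5.9161
k(j) = -19/3 - 4/j (k(j) = -7 + (2/3 - 4/j) = -19/3 - 4/j)
V*(-472 + k(-2)) = sqrt(35)*(-472 + (-19/3 - 4/(-2))) = sqrt(35)*(-472 + (-19/3 - 4*(-1/2))) = sqrt(35)*(-472 + (-19/3 + 2)) = sqrt(35)*(-472 - 13/3) = sqrt(35)*(-1429/3) = -1429*sqrt(35)/3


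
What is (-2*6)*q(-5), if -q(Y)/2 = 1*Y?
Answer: -120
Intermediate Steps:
q(Y) = -2*Y
(-2*6)*q(-5) = (-2*6)*(-2*(-5)) = -12*10 = -120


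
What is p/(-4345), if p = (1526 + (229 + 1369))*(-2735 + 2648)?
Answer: 24708/395 ≈ 62.552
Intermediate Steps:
p = -271788 (p = (1526 + 1598)*(-87) = 3124*(-87) = -271788)
p/(-4345) = -271788/(-4345) = -271788*(-1/4345) = 24708/395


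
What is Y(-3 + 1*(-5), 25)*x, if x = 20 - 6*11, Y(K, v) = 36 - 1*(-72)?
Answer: -4968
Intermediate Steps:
Y(K, v) = 108 (Y(K, v) = 36 + 72 = 108)
x = -46 (x = 20 - 1*66 = 20 - 66 = -46)
Y(-3 + 1*(-5), 25)*x = 108*(-46) = -4968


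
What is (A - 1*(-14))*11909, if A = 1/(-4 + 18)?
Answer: 2346073/14 ≈ 1.6758e+5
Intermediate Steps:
A = 1/14 ≈ 0.071429
(A - 1*(-14))*11909 = (1/14 - 1*(-14))*11909 = (1/14 + 14)*11909 = (197/14)*11909 = 2346073/14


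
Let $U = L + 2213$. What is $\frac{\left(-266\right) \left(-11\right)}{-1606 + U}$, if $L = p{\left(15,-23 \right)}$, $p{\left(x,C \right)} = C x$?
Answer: $\frac{1463}{131} \approx 11.168$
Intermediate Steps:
$L = -345$ ($L = \left(-23\right) 15 = -345$)
$U = 1868$ ($U = -345 + 2213 = 1868$)
$\frac{\left(-266\right) \left(-11\right)}{-1606 + U} = \frac{\left(-266\right) \left(-11\right)}{-1606 + 1868} = \frac{2926}{262} = 2926 \cdot \frac{1}{262} = \frac{1463}{131}$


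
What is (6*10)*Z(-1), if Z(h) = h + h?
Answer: -120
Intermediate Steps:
Z(h) = 2*h
(6*10)*Z(-1) = (6*10)*(2*(-1)) = 60*(-2) = -120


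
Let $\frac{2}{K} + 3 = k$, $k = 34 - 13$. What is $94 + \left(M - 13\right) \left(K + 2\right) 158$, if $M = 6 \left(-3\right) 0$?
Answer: $- \frac{38180}{9} \approx -4242.2$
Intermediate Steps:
$k = 21$
$K = \frac{1}{9}$ ($K = \frac{2}{-3 + 21} = \frac{2}{18} = 2 \cdot \frac{1}{18} = \frac{1}{9} \approx 0.11111$)
$M = 0$ ($M = \left(-18\right) 0 = 0$)
$94 + \left(M - 13\right) \left(K + 2\right) 158 = 94 + \left(0 - 13\right) \left(\frac{1}{9} + 2\right) 158 = 94 + \left(-13\right) \frac{19}{9} \cdot 158 = 94 - \frac{39026}{9} = - \frac{38180}{9}$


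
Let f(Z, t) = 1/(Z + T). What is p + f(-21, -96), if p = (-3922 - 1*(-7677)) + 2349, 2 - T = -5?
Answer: 85455/14 ≈ 6103.9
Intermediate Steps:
T = 7 (T = 2 - 1*(-5) = 2 + 5 = 7)
p = 6104 (p = (-3922 + 7677) + 2349 = 3755 + 2349 = 6104)
f(Z, t) = 1/(7 + Z) (f(Z, t) = 1/(Z + 7) = 1/(7 + Z))
p + f(-21, -96) = 6104 + 1/(7 - 21) = 6104 + 1/(-14) = 6104 - 1/14 = 85455/14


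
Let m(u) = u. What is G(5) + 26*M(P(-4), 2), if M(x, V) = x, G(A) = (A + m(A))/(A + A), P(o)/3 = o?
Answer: -311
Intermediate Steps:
P(o) = 3*o
G(A) = 1 (G(A) = (A + A)/(A + A) = (2*A)/((2*A)) = (2*A)*(1/(2*A)) = 1)
G(5) + 26*M(P(-4), 2) = 1 + 26*(3*(-4)) = 1 + 26*(-12) = 1 - 312 = -311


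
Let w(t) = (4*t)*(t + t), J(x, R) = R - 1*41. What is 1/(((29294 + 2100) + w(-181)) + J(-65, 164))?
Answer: 1/293605 ≈ 3.4059e-6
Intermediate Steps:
J(x, R) = -41 + R (J(x, R) = R - 41 = -41 + R)
w(t) = 8*t² (w(t) = (4*t)*(2*t) = 8*t²)
1/(((29294 + 2100) + w(-181)) + J(-65, 164)) = 1/(((29294 + 2100) + 8*(-181)²) + (-41 + 164)) = 1/((31394 + 8*32761) + 123) = 1/((31394 + 262088) + 123) = 1/(293482 + 123) = 1/293605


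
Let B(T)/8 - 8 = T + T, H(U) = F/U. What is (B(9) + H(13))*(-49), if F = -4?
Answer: -132300/13 ≈ -10177.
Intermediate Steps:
H(U) = -4/U
B(T) = 64 + 16*T (B(T) = 64 + 8*(T + T) = 64 + 8*(2*T) = 64 + 16*T)
(B(9) + H(13))*(-49) = ((64 + 16*9) - 4/13)*(-49) = ((64 + 144) - 4*1/13)*(-49) = (208 - 4/13)*(-49) = (2700/13)*(-49) = -132300/13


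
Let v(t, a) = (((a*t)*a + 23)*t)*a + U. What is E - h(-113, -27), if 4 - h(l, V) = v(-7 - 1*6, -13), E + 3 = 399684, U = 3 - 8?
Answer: 32266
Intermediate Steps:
U = -5
E = 399681 (E = -3 + 399684 = 399681)
v(t, a) = -5 + a*t*(23 + t*a**2) (v(t, a) = (((a*t)*a + 23)*t)*a - 5 = ((t*a**2 + 23)*t)*a - 5 = ((23 + t*a**2)*t)*a - 5 = (t*(23 + t*a**2))*a - 5 = a*t*(23 + t*a**2) - 5 = -5 + a*t*(23 + t*a**2))
h(l, V) = 367415 (h(l, V) = 4 - (-5 + (-13)**3*(-7 - 1*6)**2 + 23*(-13)*(-7 - 1*6)) = 4 - (-5 - 2197*(-7 - 6)**2 + 23*(-13)*(-7 - 6)) = 4 - (-5 - 2197*(-13)**2 + 23*(-13)*(-13)) = 4 - (-5 - 2197*169 + 3887) = 4 - (-5 - 371293 + 3887) = 4 - 1*(-367411) = 4 + 367411 = 367415)
E - h(-113, -27) = 399681 - 1*367415 = 399681 - 367415 = 32266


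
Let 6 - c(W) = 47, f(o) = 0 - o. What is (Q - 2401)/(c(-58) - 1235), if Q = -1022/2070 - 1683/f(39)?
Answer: 31731463/17168580 ≈ 1.8482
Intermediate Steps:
f(o) = -o
c(W) = -41 (c(W) = 6 - 1*47 = 6 - 47 = -41)
Q = 573992/13455 (Q = -1022/2070 - 1683/((-1*39)) = -1022*1/2070 - 1683/(-39) = -511/1035 - 1683*(-1/39) = -511/1035 + 561/13 = 573992/13455 ≈ 42.660)
(Q - 2401)/(c(-58) - 1235) = (573992/13455 - 2401)/(-41 - 1235) = -31731463/13455/(-1276) = -31731463/13455*(-1/1276) = 31731463/17168580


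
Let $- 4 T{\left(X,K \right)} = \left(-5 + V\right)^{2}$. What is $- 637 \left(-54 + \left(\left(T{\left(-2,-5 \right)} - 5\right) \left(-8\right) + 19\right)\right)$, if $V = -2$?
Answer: $-65611$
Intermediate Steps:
$T{\left(X,K \right)} = - \frac{49}{4}$ ($T{\left(X,K \right)} = - \frac{\left(-5 - 2\right)^{2}}{4} = - \frac{\left(-7\right)^{2}}{4} = \left(- \frac{1}{4}\right) 49 = - \frac{49}{4}$)
$- 637 \left(-54 + \left(\left(T{\left(-2,-5 \right)} - 5\right) \left(-8\right) + 19\right)\right) = - 637 \left(-54 + \left(\left(- \frac{49}{4} - 5\right) \left(-8\right) + 19\right)\right) = - 637 \left(-54 + \left(\left(- \frac{69}{4}\right) \left(-8\right) + 19\right)\right) = - 637 \left(-54 + \left(138 + 19\right)\right) = - 637 \left(-54 + 157\right) = \left(-637\right) 103 = -65611$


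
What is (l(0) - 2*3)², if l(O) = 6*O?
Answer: 36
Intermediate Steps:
(l(0) - 2*3)² = (6*0 - 2*3)² = (0 - 6)² = (-6)² = 36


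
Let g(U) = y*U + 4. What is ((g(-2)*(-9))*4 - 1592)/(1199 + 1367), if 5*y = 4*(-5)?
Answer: -1012/1283 ≈ -0.78878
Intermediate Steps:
y = -4 (y = (4*(-5))/5 = (⅕)*(-20) = -4)
g(U) = 4 - 4*U (g(U) = -4*U + 4 = 4 - 4*U)
((g(-2)*(-9))*4 - 1592)/(1199 + 1367) = (((4 - 4*(-2))*(-9))*4 - 1592)/(1199 + 1367) = (((4 + 8)*(-9))*4 - 1592)/2566 = ((12*(-9))*4 - 1592)*(1/2566) = (-108*4 - 1592)*(1/2566) = (-432 - 1592)*(1/2566) = -2024*1/2566 = -1012/1283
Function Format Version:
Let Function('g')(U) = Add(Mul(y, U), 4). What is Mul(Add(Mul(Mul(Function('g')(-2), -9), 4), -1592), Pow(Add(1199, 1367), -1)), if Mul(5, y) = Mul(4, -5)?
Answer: Rational(-1012, 1283) ≈ -0.78878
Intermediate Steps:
y = -4 (y = Mul(Rational(1, 5), Mul(4, -5)) = Mul(Rational(1, 5), -20) = -4)
Function('g')(U) = Add(4, Mul(-4, U)) (Function('g')(U) = Add(Mul(-4, U), 4) = Add(4, Mul(-4, U)))
Mul(Add(Mul(Mul(Function('g')(-2), -9), 4), -1592), Pow(Add(1199, 1367), -1)) = Mul(Add(Mul(Mul(Add(4, Mul(-4, -2)), -9), 4), -1592), Pow(Add(1199, 1367), -1)) = Mul(Add(Mul(Mul(Add(4, 8), -9), 4), -1592), Pow(2566, -1)) = Mul(Add(Mul(Mul(12, -9), 4), -1592), Rational(1, 2566)) = Mul(Add(Mul(-108, 4), -1592), Rational(1, 2566)) = Mul(Add(-432, -1592), Rational(1, 2566)) = Mul(-2024, Rational(1, 2566)) = Rational(-1012, 1283)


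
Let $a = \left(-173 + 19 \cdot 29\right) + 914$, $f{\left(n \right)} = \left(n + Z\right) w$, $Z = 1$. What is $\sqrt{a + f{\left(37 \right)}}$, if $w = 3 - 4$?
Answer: $\sqrt{1254} \approx 35.412$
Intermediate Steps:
$w = -1$ ($w = 3 - 4 = -1$)
$f{\left(n \right)} = -1 - n$ ($f{\left(n \right)} = \left(n + 1\right) \left(-1\right) = \left(1 + n\right) \left(-1\right) = -1 - n$)
$a = 1292$ ($a = \left(-173 + 551\right) + 914 = 378 + 914 = 1292$)
$\sqrt{a + f{\left(37 \right)}} = \sqrt{1292 - 38} = \sqrt{1254}$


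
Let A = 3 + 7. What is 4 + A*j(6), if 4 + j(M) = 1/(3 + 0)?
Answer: -98/3 ≈ -32.667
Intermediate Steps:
j(M) = -11/3 (j(M) = -4 + 1/(3 + 0) = -4 + 1/3 = -4 + ⅓ = -11/3)
A = 10
4 + A*j(6) = 4 + 10*(-11/3) = 4 - 110/3 = -98/3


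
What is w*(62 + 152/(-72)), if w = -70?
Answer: -37730/9 ≈ -4192.2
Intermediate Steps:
w*(62 + 152/(-72)) = -70*(62 + 152/(-72)) = -70*(62 + 152*(-1/72)) = -70*(62 - 19/9) = -70*539/9 = -37730/9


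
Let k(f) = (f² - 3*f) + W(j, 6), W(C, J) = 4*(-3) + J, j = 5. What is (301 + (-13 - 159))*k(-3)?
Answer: 1548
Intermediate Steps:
W(C, J) = -12 + J
k(f) = -6 + f² - 3*f (k(f) = (f² - 3*f) + (-12 + 6) = (f² - 3*f) - 6 = -6 + f² - 3*f)
(301 + (-13 - 159))*k(-3) = (301 + (-13 - 159))*(-6 + (-3)² - 3*(-3)) = (301 - 172)*(-6 + 9 + 9) = 129*12 = 1548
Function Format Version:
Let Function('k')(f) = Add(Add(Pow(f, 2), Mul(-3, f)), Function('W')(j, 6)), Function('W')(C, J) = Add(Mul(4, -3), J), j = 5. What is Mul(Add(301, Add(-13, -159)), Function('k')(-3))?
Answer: 1548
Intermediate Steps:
Function('W')(C, J) = Add(-12, J)
Function('k')(f) = Add(-6, Pow(f, 2), Mul(-3, f)) (Function('k')(f) = Add(Add(Pow(f, 2), Mul(-3, f)), Add(-12, 6)) = Add(Add(Pow(f, 2), Mul(-3, f)), -6) = Add(-6, Pow(f, 2), Mul(-3, f)))
Mul(Add(301, Add(-13, -159)), Function('k')(-3)) = Mul(Add(301, Add(-13, -159)), Add(-6, Pow(-3, 2), Mul(-3, -3))) = Mul(Add(301, -172), Add(-6, 9, 9)) = Mul(129, 12) = 1548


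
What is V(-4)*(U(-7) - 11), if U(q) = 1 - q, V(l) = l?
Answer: 12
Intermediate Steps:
V(-4)*(U(-7) - 11) = -4*((1 - 1*(-7)) - 11) = -4*((1 + 7) - 11) = -4*(8 - 11) = -4*(-3) = 12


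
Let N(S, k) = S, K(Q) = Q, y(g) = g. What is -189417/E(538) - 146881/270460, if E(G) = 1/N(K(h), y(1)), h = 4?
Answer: -204919034161/270460 ≈ -7.5767e+5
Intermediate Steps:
E(G) = 1/4
-189417/E(538) - 146881/270460 = -189417/1/4 - 146881/270460 = -189417*4 - 146881*1/270460 = -757668 - 146881/270460 = -204919034161/270460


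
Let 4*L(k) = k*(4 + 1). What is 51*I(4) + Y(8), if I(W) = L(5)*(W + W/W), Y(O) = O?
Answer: 6407/4 ≈ 1601.8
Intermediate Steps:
L(k) = 5*k/4 (L(k) = (k*(4 + 1))/4 = (k*5)/4 = (5*k)/4 = 5*k/4)
I(W) = 25/4 + 25*W/4 (I(W) = ((5/4)*5)*(W + W/W) = 25*(W + 1)/4 = 25*(1 + W)/4 = 25/4 + 25*W/4)
51*I(4) + Y(8) = 51*(25/4 + (25/4)*4) + 8 = 51*(25/4 + 25) + 8 = 51*(125/4) + 8 = 6375/4 + 8 = 6407/4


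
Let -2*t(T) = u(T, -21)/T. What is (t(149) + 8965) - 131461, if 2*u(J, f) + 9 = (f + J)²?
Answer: -73023991/596 ≈ -1.2252e+5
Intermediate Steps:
u(J, f) = -9/2 + (J + f)²/2 (u(J, f) = -9/2 + (f + J)²/2 = -9/2 + (J + f)²/2)
t(T) = -(-9/2 + (-21 + T)²/2)/(2*T) (t(T) = -(-9/2 + (T - 21)²/2)/(2*T) = -(-9/2 + (-21 + T)²/2)/(2*T))
(t(149) + 8965) - 131461 = ((¼)*(9 - (-21 + 149)²)/149 + 8965) - 131461 = ((¼)*(1/149)*(9 - 1*128²) + 8965) - 131461 = ((¼)*(1/149)*(9 - 1*16384) + 8965) - 131461 = ((¼)*(1/149)*(9 - 16384) + 8965) - 131461 = ((¼)*(1/149)*(-16375) + 8965) - 131461 = (-16375/596 + 8965) - 131461 = 5326765/596 - 131461 = -73023991/596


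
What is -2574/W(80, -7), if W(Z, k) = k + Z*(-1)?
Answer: 858/29 ≈ 29.586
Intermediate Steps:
W(Z, k) = k - Z
-2574/W(80, -7) = -2574/(-7 - 1*80) = -2574/(-7 - 80) = -2574/(-87) = -2574*(-1/87) = 858/29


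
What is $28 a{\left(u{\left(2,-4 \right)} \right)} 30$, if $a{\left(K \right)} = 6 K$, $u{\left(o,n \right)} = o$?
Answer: $10080$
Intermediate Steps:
$28 a{\left(u{\left(2,-4 \right)} \right)} 30 = 28 \cdot 6 \cdot 2 \cdot 30 = 28 \cdot 12 \cdot 30 = 336 \cdot 30 = 10080$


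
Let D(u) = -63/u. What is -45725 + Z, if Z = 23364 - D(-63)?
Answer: -22362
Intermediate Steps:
Z = 23363 (Z = 23364 - (-63)/(-63) = 23364 - (-63)*(-1)/63 = 23364 - 1*1 = 23364 - 1 = 23363)
-45725 + Z = -45725 + 23363 = -22362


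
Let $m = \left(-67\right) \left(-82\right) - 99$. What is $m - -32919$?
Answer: $38314$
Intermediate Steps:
$m = 5395$ ($m = 5494 - 99 = 5395$)
$m - -32919 = 5395 - -32919 = 5395 + 32919 = 38314$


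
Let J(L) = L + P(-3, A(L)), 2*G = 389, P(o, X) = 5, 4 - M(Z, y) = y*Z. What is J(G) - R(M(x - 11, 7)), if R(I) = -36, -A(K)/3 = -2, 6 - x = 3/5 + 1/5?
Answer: 471/2 ≈ 235.50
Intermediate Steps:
x = 26/5 (x = 6 - (3/5 + 1/5) = 6 - 1*4/5 = 6 - 4/5 = 26/5 ≈ 5.2000)
A(K) = 6 (A(K) = -3*(-2) = 6)
M(Z, y) = 4 - Z*y (M(Z, y) = 4 - y*Z = 4 - Z*y)
G = 389/2 (G = (1/2)*389 = 389/2 ≈ 194.50)
J(L) = 5 + L (J(L) = L + 5 = 5 + L)
J(G) - R(M(x - 11, 7)) = (5 + 389/2) - 1*(-36) = 399/2 + 36 = 471/2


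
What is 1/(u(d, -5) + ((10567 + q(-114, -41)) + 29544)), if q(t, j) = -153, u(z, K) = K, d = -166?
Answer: 1/39953 ≈ 2.5029e-5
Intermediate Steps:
1/(u(d, -5) + ((10567 + q(-114, -41)) + 29544)) = 1/(-5 + ((10567 - 153) + 29544)) = 1/(-5 + (10414 + 29544)) = 1/(-5 + 39958) = 1/39953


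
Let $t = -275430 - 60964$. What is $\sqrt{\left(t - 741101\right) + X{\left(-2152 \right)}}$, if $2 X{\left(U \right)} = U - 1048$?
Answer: $i \sqrt{1079095} \approx 1038.8 i$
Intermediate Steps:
$t = -336394$ ($t = -275430 - 60964 = -336394$)
$X{\left(U \right)} = -524 + \frac{U}{2}$ ($X{\left(U \right)} = \frac{U - 1048}{2} = \frac{-1048 + U}{2} = -524 + \frac{U}{2}$)
$\sqrt{\left(t - 741101\right) + X{\left(-2152 \right)}} = \sqrt{\left(-336394 - 741101\right) + \left(-524 + \frac{1}{2} \left(-2152\right)\right)} = \sqrt{-1077495 - 1600} = \sqrt{-1079095} = i \sqrt{1079095}$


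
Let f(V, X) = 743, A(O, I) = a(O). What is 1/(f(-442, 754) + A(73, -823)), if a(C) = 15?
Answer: 1/758 ≈ 0.0013193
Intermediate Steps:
A(O, I) = 15
1/(f(-442, 754) + A(73, -823)) = 1/(743 + 15) = 1/758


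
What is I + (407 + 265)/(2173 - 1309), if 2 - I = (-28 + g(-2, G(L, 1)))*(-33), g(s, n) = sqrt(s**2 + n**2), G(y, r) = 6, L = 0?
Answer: -8291/9 + 66*sqrt(10) ≈ -712.51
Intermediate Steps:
g(s, n) = sqrt(n**2 + s**2)
I = -922 + 66*sqrt(10) (I = 2 - (-28 + sqrt(6**2 + (-2)**2))*(-33) = 2 - (-28 + sqrt(36 + 4))*(-33) = 2 - (-28 + sqrt(40))*(-33) = 2 - (-28 + 2*sqrt(10))*(-33) = 2 - (924 - 66*sqrt(10)) = 2 + (-924 + 66*sqrt(10)) = -922 + 66*sqrt(10) ≈ -713.29)
I + (407 + 265)/(2173 - 1309) = (-922 + 66*sqrt(10)) + (407 + 265)/(2173 - 1309) = (-922 + 66*sqrt(10)) + 672/864 = (-922 + 66*sqrt(10)) + 672*(1/864) = (-922 + 66*sqrt(10)) + 7/9 = -8291/9 + 66*sqrt(10)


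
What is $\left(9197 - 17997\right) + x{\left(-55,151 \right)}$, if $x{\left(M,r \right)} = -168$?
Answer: $-8968$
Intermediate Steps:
$\left(9197 - 17997\right) + x{\left(-55,151 \right)} = \left(9197 - 17997\right) - 168 = -8800 - 168 = -8968$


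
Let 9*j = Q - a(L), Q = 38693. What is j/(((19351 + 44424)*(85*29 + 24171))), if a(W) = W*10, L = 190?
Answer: 36793/15288398100 ≈ 2.4066e-6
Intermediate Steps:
a(W) = 10*W
j = 36793/9 (j = (38693 - 10*190)/9 = (38693 - 1*1900)/9 = (38693 - 1900)/9 = (⅑)*36793 = 36793/9 ≈ 4088.1)
j/(((19351 + 44424)*(85*29 + 24171))) = 36793/(9*(((19351 + 44424)*(85*29 + 24171)))) = 36793/(9*((63775*(2465 + 24171)))) = 36793/(9*((63775*26636))) = (36793/9)/1698710900 = (36793/9)*(1/1698710900) = 36793/15288398100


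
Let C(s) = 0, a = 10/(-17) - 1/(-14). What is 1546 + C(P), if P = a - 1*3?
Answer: 1546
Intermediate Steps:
a = -123/238 (a = 10*(-1/17) - 1*(-1/14) = -10/17 + 1/14 = -123/238 ≈ -0.51681)
P = -837/238 (P = -123/238 - 1*3 = -123/238 - 3 = -837/238 ≈ -3.5168)
1546 + C(P) = 1546 + 0 = 1546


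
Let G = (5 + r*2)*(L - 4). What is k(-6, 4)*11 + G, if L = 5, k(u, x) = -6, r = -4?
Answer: -69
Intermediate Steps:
G = -3 (G = (5 - 4*2)*(5 - 4) = (5 - 8)*1 = -3*1 = -3)
k(-6, 4)*11 + G = -6*11 - 3 = -66 - 3 = -69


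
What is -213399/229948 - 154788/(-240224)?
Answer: -979398147/3452439272 ≈ -0.28368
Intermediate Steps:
-213399/229948 - 154788/(-240224) = -213399*1/229948 - 154788*(-1/240224) = -213399/229948 + 38697/60056 = -979398147/3452439272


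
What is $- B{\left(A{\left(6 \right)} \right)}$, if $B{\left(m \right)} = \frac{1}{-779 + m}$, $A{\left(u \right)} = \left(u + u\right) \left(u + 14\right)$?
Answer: $\frac{1}{539} \approx 0.0018553$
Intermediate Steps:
$A{\left(u \right)} = 2 u \left(14 + u\right)$
$- B{\left(A{\left(6 \right)} \right)} = - \frac{1}{-779 + 2 \cdot 6 \left(14 + 6\right)} = - \frac{1}{-779 + 2 \cdot 6 \cdot 20} = - \frac{1}{-779 + 240} = - \frac{1}{-539} = \left(-1\right) \left(- \frac{1}{539}\right) = \frac{1}{539}$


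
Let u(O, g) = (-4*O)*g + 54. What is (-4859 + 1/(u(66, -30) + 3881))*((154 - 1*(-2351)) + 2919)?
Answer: -312441080256/11855 ≈ -2.6355e+7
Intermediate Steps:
u(O, g) = 54 - 4*O*g (u(O, g) = -4*O*g + 54 = 54 - 4*O*g)
(-4859 + 1/(u(66, -30) + 3881))*((154 - 1*(-2351)) + 2919) = (-4859 + 1/((54 - 4*66*(-30)) + 3881))*((154 - 1*(-2351)) + 2919) = (-4859 + 1/((54 + 7920) + 3881))*((154 + 2351) + 2919) = (-4859 + 1/(7974 + 3881))*(2505 + 2919) = (-4859 + 1/11855)*5424 = -57603444/11855*5424 = -312441080256/11855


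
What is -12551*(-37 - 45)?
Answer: 1029182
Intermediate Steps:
-12551*(-37 - 45) = -12551*(-82) = -163*(-6314) = 1029182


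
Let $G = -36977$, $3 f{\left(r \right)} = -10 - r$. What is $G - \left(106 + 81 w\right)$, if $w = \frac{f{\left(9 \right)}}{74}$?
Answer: $- \frac{2743629}{74} \approx -37076.0$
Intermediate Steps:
$f{\left(r \right)} = - \frac{10}{3} - \frac{r}{3}$ ($f{\left(r \right)} = \frac{-10 - r}{3} = - \frac{10}{3} - \frac{r}{3}$)
$w = - \frac{19}{222}$ ($w = \frac{- \frac{10}{3} - 3}{74} = \left(- \frac{10}{3} - 3\right) \frac{1}{74} = \left(- \frac{19}{3}\right) \frac{1}{74} = - \frac{19}{222} \approx -0.085586$)
$G - \left(106 + 81 w\right) = -36977 - \frac{7331}{74} = - \frac{2743629}{74}$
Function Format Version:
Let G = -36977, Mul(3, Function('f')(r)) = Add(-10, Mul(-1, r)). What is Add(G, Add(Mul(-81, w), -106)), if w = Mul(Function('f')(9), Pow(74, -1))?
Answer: Rational(-2743629, 74) ≈ -37076.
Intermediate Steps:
Function('f')(r) = Add(Rational(-10, 3), Mul(Rational(-1, 3), r)) (Function('f')(r) = Mul(Rational(1, 3), Add(-10, Mul(-1, r))) = Add(Rational(-10, 3), Mul(Rational(-1, 3), r)))
w = Rational(-19, 222) (w = Mul(Add(Rational(-10, 3), Mul(Rational(-1, 3), 9)), Pow(74, -1)) = Mul(Add(Rational(-10, 3), -3), Rational(1, 74)) = Mul(Rational(-19, 3), Rational(1, 74)) = Rational(-19, 222) ≈ -0.085586)
Add(G, Add(Mul(-81, w), -106)) = Add(-36977, Add(Mul(-81, Rational(-19, 222)), -106)) = Add(-36977, Add(Rational(513, 74), -106)) = Add(-36977, Rational(-7331, 74)) = Rational(-2743629, 74)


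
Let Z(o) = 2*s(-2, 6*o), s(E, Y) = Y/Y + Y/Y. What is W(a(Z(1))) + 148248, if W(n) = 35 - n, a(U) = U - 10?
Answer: 148289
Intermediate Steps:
s(E, Y) = 2 (s(E, Y) = 1 + 1 = 2)
Z(o) = 4 (Z(o) = 2*2 = 4)
a(U) = -10 + U
W(a(Z(1))) + 148248 = (35 - (-10 + 4)) + 148248 = (35 - 1*(-6)) + 148248 = (35 + 6) + 148248 = 41 + 148248 = 148289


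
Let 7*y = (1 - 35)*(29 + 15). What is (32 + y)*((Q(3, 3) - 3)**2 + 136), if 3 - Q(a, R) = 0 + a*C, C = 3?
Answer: -39432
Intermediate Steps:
y = -1496/7 (y = ((1 - 35)*(29 + 15))/7 = (-34*44)/7 = (1/7)*(-1496) = -1496/7 ≈ -213.71)
Q(a, R) = 3 - 3*a (Q(a, R) = 3 - (0 + a*3) = 3 - (0 + 3*a) = 3 - 3*a)
(32 + y)*((Q(3, 3) - 3)**2 + 136) = (32 - 1496/7)*(((3 - 3*3) - 3)**2 + 136) = -1272*(((3 - 9) - 3)**2 + 136)/7 = -1272*((-6 - 3)**2 + 136)/7 = -1272*((-9)**2 + 136)/7 = -1272*(81 + 136)/7 = -1272/7*217 = -39432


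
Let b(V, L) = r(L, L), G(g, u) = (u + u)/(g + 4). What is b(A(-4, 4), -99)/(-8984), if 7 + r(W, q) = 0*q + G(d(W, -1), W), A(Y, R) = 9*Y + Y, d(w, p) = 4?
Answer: 127/35936 ≈ 0.0035341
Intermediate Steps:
A(Y, R) = 10*Y
G(g, u) = 2*u/(4 + g) (G(g, u) = (2*u)/(4 + g) = 2*u/(4 + g))
r(W, q) = -7 + W/4 (r(W, q) = -7 + (0*q + 2*W/(4 + 4)) = -7 + (0 + 2*W/8) = -7 + (0 + 2*W*(⅛)) = -7 + (0 + W/4) = -7 + W/4)
b(V, L) = -7 + L/4
b(A(-4, 4), -99)/(-8984) = (-7 + (¼)*(-99))/(-8984) = (-7 - 99/4)*(-1/8984) = -127/4*(-1/8984) = 127/35936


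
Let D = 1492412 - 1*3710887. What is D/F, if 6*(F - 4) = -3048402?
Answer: 2218475/508063 ≈ 4.3665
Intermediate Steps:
F = -508063 (F = 4 + (1/6)*(-3048402) = 4 - 508067 = -508063)
D = -2218475 (D = 1492412 - 3710887 = -2218475)
D/F = -2218475/(-508063) = -2218475*(-1/508063) = 2218475/508063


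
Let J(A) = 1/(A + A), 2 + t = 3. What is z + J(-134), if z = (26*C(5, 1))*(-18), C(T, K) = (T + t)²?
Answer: -4515265/268 ≈ -16848.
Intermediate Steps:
t = 1 (t = -2 + 3 = 1)
J(A) = 1/(2*A)
C(T, K) = (1 + T)² (C(T, K) = (T + 1)² = (1 + T)²)
z = -16848 (z = (26*(1 + 5)²)*(-18) = (26*6²)*(-18) = (26*36)*(-18) = 936*(-18) = -16848)
z + J(-134) = -16848 + (½)/(-134) = -16848 + (½)*(-1/134) = -16848 - 1/268 = -4515265/268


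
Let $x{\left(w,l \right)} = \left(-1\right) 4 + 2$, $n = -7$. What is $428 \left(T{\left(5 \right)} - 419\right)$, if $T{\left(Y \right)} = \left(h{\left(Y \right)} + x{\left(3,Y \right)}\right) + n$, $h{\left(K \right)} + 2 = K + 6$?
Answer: $-179332$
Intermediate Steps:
$x{\left(w,l \right)} = -2$ ($x{\left(w,l \right)} = -4 + 2 = -2$)
$h{\left(K \right)} = 4 + K$ ($h{\left(K \right)} = -2 + \left(K + 6\right) = -2 + \left(6 + K\right) = 4 + K$)
$T{\left(Y \right)} = -5 + Y$ ($T{\left(Y \right)} = \left(\left(4 + Y\right) - 2\right) - 7 = \left(2 + Y\right) - 7 = -5 + Y$)
$428 \left(T{\left(5 \right)} - 419\right) = 428 \left(\left(-5 + 5\right) - 419\right) = 428 \left(0 - 419\right) = 428 \left(-419\right) = -179332$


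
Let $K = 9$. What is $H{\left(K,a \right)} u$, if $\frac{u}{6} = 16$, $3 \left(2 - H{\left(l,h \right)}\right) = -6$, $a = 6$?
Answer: $384$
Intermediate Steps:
$H{\left(l,h \right)} = 4$ ($H{\left(l,h \right)} = 2 - -2 = 2 + 2 = 4$)
$u = 96$ ($u = 6 \cdot 16 = 96$)
$H{\left(K,a \right)} u = 4 \cdot 96 = 384$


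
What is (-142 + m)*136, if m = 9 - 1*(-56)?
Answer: -10472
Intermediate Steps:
m = 65 (m = 9 + 56 = 65)
(-142 + m)*136 = (-142 + 65)*136 = -77*136 = -10472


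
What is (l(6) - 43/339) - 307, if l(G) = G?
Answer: -102082/339 ≈ -301.13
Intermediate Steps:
(l(6) - 43/339) - 307 = (6 - 43/339) - 307 = 1991/339 - 307 = -102082/339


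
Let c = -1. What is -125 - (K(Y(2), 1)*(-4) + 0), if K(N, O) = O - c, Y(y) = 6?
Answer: -117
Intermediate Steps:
K(N, O) = 1 + O (K(N, O) = O - 1*(-1) = O + 1 = 1 + O)
-125 - (K(Y(2), 1)*(-4) + 0) = -125 - ((1 + 1)*(-4) + 0) = -125 - (2*(-4) + 0) = -125 - (-8 + 0) = -125 - 1*(-8) = -125 + 8 = -117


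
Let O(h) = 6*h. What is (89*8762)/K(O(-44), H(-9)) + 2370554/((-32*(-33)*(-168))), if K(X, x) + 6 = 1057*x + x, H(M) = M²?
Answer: -2699648401/633435264 ≈ -4.2619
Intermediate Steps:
K(X, x) = -6 + 1058*x (K(X, x) = -6 + (1057*x + x) = -6 + 1058*x)
(89*8762)/K(O(-44), H(-9)) + 2370554/((-32*(-33)*(-168))) = (89*8762)/(-6 + 1058*(-9)²) + 2370554/((-32*(-33)*(-168))) = 779818/(-6 + 1058*81) + 2370554/((1056*(-168))) = 779818/(-6 + 85698) + 2370554/(-177408) = 779818/85692 + 2370554*(-1/177408) = 779818*(1/85692) - 1185277/88704 = 389909/42846 - 1185277/88704 = -2699648401/633435264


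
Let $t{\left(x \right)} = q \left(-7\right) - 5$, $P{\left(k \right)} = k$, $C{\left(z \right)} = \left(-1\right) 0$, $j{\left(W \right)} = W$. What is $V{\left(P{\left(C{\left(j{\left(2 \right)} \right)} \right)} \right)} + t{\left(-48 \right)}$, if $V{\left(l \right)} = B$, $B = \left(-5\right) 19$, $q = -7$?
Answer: $-51$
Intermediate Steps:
$C{\left(z \right)} = 0$
$B = -95$
$V{\left(l \right)} = -95$
$t{\left(x \right)} = 44$ ($t{\left(x \right)} = \left(-7\right) \left(-7\right) - 5 = 49 - 5 = 44$)
$V{\left(P{\left(C{\left(j{\left(2 \right)} \right)} \right)} \right)} + t{\left(-48 \right)} = -95 + 44 = -51$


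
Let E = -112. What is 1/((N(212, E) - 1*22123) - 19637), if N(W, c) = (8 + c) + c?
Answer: -1/41976 ≈ -2.3823e-5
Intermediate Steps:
N(W, c) = 8 + 2*c
1/((N(212, E) - 1*22123) - 19637) = 1/(((8 + 2*(-112)) - 1*22123) - 19637) = 1/(((8 - 224) - 22123) - 19637) = 1/((-216 - 22123) - 19637) = 1/(-22339 - 19637) = 1/(-41976) = -1/41976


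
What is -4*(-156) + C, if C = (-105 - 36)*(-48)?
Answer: 7392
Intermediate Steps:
C = 6768 (C = -141*(-48) = 6768)
-4*(-156) + C = -4*(-156) + 6768 = 624 + 6768 = 7392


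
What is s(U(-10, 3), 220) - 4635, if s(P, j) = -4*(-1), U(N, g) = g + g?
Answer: -4631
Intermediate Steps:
U(N, g) = 2*g
s(P, j) = 4
s(U(-10, 3), 220) - 4635 = 4 - 4635 = -4631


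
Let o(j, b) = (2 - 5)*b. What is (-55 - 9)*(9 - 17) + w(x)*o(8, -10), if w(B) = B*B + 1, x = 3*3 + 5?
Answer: 6422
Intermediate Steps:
x = 14 (x = 9 + 5 = 14)
w(B) = 1 + B**2 (w(B) = B**2 + 1 = 1 + B**2)
o(j, b) = -3*b
(-55 - 9)*(9 - 17) + w(x)*o(8, -10) = (-55 - 9)*(9 - 17) + (1 + 14**2)*(-3*(-10)) = -64*(-8) + (1 + 196)*30 = 512 + 197*30 = 512 + 5910 = 6422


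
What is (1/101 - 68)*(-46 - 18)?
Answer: 439488/101 ≈ 4351.4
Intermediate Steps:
(1/101 - 68)*(-46 - 18) = (1/101 - 68)*(-64) = -6867/101*(-64) = 439488/101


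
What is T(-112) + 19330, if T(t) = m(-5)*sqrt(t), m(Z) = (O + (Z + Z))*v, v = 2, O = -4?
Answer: 19330 - 112*I*sqrt(7) ≈ 19330.0 - 296.32*I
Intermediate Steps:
m(Z) = -8 + 4*Z (m(Z) = (-4 + (Z + Z))*2 = (-4 + 2*Z)*2 = -8 + 4*Z)
T(t) = -28*sqrt(t) (T(t) = (-8 + 4*(-5))*sqrt(t) = (-8 - 20)*sqrt(t) = -28*sqrt(t))
T(-112) + 19330 = -112*I*sqrt(7) + 19330 = 19330 - 112*I*sqrt(7)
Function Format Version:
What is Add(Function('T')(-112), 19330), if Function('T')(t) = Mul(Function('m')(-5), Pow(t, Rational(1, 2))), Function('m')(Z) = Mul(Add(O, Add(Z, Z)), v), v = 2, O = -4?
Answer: Add(19330, Mul(-112, I, Pow(7, Rational(1, 2)))) ≈ Add(19330., Mul(-296.32, I))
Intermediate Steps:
Function('m')(Z) = Add(-8, Mul(4, Z)) (Function('m')(Z) = Mul(Add(-4, Add(Z, Z)), 2) = Mul(Add(-4, Mul(2, Z)), 2) = Add(-8, Mul(4, Z)))
Function('T')(t) = Mul(-28, Pow(t, Rational(1, 2))) (Function('T')(t) = Mul(Add(-8, Mul(4, -5)), Pow(t, Rational(1, 2))) = Mul(Add(-8, -20), Pow(t, Rational(1, 2))) = Mul(-28, Pow(t, Rational(1, 2))))
Add(Function('T')(-112), 19330) = Add(Mul(-28, Pow(-112, Rational(1, 2))), 19330) = Add(Mul(-28, Mul(4, I, Pow(7, Rational(1, 2)))), 19330) = Add(Mul(-112, I, Pow(7, Rational(1, 2))), 19330) = Add(19330, Mul(-112, I, Pow(7, Rational(1, 2))))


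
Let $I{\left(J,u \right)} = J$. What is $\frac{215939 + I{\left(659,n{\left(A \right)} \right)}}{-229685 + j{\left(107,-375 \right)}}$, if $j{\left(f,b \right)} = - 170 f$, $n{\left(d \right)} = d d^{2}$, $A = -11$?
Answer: $- \frac{216598}{247875} \approx -0.87382$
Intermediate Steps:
$n{\left(d \right)} = d^{3}$
$\frac{215939 + I{\left(659,n{\left(A \right)} \right)}}{-229685 + j{\left(107,-375 \right)}} = \frac{215939 + 659}{-229685 - 18190} = \frac{216598}{-229685 - 18190} = \frac{216598}{-247875} = 216598 \left(- \frac{1}{247875}\right) = - \frac{216598}{247875}$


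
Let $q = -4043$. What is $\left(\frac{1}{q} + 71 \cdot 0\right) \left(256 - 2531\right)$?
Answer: $\frac{175}{311} \approx 0.5627$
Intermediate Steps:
$\left(\frac{1}{q} + 71 \cdot 0\right) \left(256 - 2531\right) = \left(\frac{1}{-4043} + 71 \cdot 0\right) \left(256 - 2531\right) = \left(- \frac{1}{4043} + 0\right) \left(-2275\right) = \left(- \frac{1}{4043}\right) \left(-2275\right) = \frac{175}{311}$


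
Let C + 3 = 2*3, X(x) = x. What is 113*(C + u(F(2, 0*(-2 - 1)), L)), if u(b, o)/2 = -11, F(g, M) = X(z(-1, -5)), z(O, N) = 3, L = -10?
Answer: -2147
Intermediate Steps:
F(g, M) = 3
C = 3 (C = -3 + 2*3 = -3 + 6 = 3)
u(b, o) = -22 (u(b, o) = 2*(-11) = -22)
113*(C + u(F(2, 0*(-2 - 1)), L)) = 113*(3 - 22) = 113*(-19) = -2147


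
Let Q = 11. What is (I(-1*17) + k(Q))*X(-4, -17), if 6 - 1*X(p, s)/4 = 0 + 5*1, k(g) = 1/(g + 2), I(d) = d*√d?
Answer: 4/13 - 68*I*√17 ≈ 0.30769 - 280.37*I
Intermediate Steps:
I(d) = d^(3/2)
k(g) = 1/(2 + g)
X(p, s) = 4 (X(p, s) = 24 - 4*(0 + 5*1) = 24 - 4*(0 + 5) = 24 - 4*5 = 24 - 20 = 4)
(I(-1*17) + k(Q))*X(-4, -17) = ((-1*17)^(3/2) + 1/(2 + 11))*4 = ((-17)^(3/2) + 1/13)*4 = (-17*I*√17 + 1/13)*4 = (1/13 - 17*I*√17)*4 = 4/13 - 68*I*√17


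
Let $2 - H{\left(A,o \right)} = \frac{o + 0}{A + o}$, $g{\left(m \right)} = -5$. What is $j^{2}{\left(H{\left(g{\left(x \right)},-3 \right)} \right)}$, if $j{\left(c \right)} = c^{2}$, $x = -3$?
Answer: $\frac{28561}{4096} \approx 6.9729$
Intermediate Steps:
$H{\left(A,o \right)} = 2 - \frac{o}{A + o}$ ($H{\left(A,o \right)} = 2 - \frac{o + 0}{A + o} = 2 - \frac{o}{A + o}$)
$j^{2}{\left(H{\left(g{\left(x \right)},-3 \right)} \right)} = \left(\left(\frac{-3 + 2 \left(-5\right)}{-5 - 3}\right)^{2}\right)^{2} = \left(\left(\frac{-3 - 10}{-8}\right)^{2}\right)^{2} = \left(\left(\left(- \frac{1}{8}\right) \left(-13\right)\right)^{2}\right)^{2} = \left(\left(\frac{13}{8}\right)^{2}\right)^{2} = \left(\frac{169}{64}\right)^{2} = \frac{28561}{4096}$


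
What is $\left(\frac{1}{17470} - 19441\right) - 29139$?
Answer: $- \frac{848692599}{17470} \approx -48580.0$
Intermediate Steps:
$\left(\frac{1}{17470} - 19441\right) - 29139 = - \frac{339634269}{17470} - 29139 = - \frac{848692599}{17470}$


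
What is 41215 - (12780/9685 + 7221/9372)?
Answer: 249387066117/6051188 ≈ 41213.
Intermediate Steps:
41215 - (12780/9685 + 7221/9372) = 41215 - (12780*(1/9685) + 7221*(1/9372)) = 41215 - (2556/1937 + 2407/3124) = 41215 - 1*12647303/6051188 = 41215 - 12647303/6051188 = 249387066117/6051188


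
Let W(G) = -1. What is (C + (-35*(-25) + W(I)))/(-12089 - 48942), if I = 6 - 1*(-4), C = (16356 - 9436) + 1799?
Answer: -9593/61031 ≈ -0.15718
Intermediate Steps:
C = 8719 (C = 6920 + 1799 = 8719)
I = 10 (I = 6 + 4 = 10)
(C + (-35*(-25) + W(I)))/(-12089 - 48942) = (8719 + (-35*(-25) - 1))/(-12089 - 48942) = (8719 + (875 - 1))/(-61031) = (8719 + 874)*(-1/61031) = 9593*(-1/61031) = -9593/61031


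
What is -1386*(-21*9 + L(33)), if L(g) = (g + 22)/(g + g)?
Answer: 260799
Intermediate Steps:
L(g) = (22 + g)/(2*g) (L(g) = (22 + g)/((2*g)) = (22 + g)*(1/(2*g)) = (22 + g)/(2*g))
-1386*(-21*9 + L(33)) = -1386*(-21*9 + (1/2)*(22 + 33)/33) = -1386*(-189 + (1/2)*(1/33)*55) = -1386*(-189 + 5/6) = -1386*(-1129/6) = 260799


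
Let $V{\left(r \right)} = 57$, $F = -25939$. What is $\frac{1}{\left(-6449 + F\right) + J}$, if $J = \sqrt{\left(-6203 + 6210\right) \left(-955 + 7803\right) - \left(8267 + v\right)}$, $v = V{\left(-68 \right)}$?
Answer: $- \frac{2699}{87411911} - \frac{\sqrt{9903}}{524471466} \approx -3.1067 \cdot 10^{-5}$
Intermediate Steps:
$v = 57$
$J = 2 \sqrt{9903}$ ($J = \sqrt{\left(-6203 + 6210\right) \left(-955 + 7803\right) - 8324} = \sqrt{7 \cdot 6848 - 8324} = \sqrt{47936 - 8324} = \sqrt{39612} = 2 \sqrt{9903} \approx 199.03$)
$\frac{1}{\left(-6449 + F\right) + J} = \frac{1}{\left(-6449 - 25939\right) + 2 \sqrt{9903}} = \frac{1}{-32388 + 2 \sqrt{9903}}$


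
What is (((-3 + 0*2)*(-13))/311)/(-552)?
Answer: -13/57224 ≈ -0.00022718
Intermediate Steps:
(((-3 + 0*2)*(-13))/311)/(-552) = (((-3 + 0)*(-13))*(1/311))*(-1/552) = (-3*(-13)*(1/311))*(-1/552) = (39*(1/311))*(-1/552) = (39/311)*(-1/552) = -13/57224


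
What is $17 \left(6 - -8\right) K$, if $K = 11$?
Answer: $2618$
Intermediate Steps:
$17 \left(6 - -8\right) K = 17 \left(6 - -8\right) 11 = 17 \left(6 + 8\right) 11 = 17 \cdot 14 \cdot 11 = 238 \cdot 11 = 2618$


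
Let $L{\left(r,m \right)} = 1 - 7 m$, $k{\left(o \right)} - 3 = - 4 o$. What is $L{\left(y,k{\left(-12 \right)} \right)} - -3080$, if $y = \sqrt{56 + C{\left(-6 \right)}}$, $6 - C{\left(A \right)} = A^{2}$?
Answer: $2724$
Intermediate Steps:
$k{\left(o \right)} = 3 - 4 o$
$C{\left(A \right)} = 6 - A^{2}$
$y = \sqrt{26}$ ($y = \sqrt{56 + \left(6 - \left(-6\right)^{2}\right)} = \sqrt{56 + \left(6 - 36\right)} = \sqrt{56 - 30} = \sqrt{26} \approx 5.099$)
$L{\left(y,k{\left(-12 \right)} \right)} - -3080 = \left(1 - 7 \left(3 - -48\right)\right) - -3080 = \left(1 - 7 \left(3 + 48\right)\right) + 3080 = \left(1 - 357\right) + 3080 = -356 + 3080 = 2724$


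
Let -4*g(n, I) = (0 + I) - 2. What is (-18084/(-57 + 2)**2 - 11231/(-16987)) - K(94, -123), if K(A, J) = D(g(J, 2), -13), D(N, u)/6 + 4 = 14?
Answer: -305123603/4671425 ≈ -65.317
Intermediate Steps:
g(n, I) = 1/2 - I/4 (g(n, I) = -((0 + I) - 2)/4 = -(I - 2)/4 = -(-2 + I)/4 = 1/2 - I/4)
D(N, u) = 60 (D(N, u) = -24 + 6*14 = -24 + 84 = 60)
K(A, J) = 60
(-18084/(-57 + 2)**2 - 11231/(-16987)) - K(94, -123) = (-18084/(-57 + 2)**2 - 11231/(-16987)) - 1*60 = (-18084/((-55)**2) - 11231*(-1/16987)) - 60 = (-18084/3025 + 11231/16987) - 60 = (-18084*1/3025 + 11231/16987) - 60 = (-1644/275 + 11231/16987) - 60 = -24838103/4671425 - 60 = -305123603/4671425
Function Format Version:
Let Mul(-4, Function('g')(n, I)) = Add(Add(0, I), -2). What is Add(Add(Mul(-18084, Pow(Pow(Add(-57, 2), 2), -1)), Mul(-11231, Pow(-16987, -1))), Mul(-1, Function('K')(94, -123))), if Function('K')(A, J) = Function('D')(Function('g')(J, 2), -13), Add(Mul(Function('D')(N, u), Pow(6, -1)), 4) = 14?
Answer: Rational(-305123603, 4671425) ≈ -65.317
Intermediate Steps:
Function('g')(n, I) = Add(Rational(1, 2), Mul(Rational(-1, 4), I)) (Function('g')(n, I) = Mul(Rational(-1, 4), Add(Add(0, I), -2)) = Mul(Rational(-1, 4), Add(I, -2)) = Mul(Rational(-1, 4), Add(-2, I)) = Add(Rational(1, 2), Mul(Rational(-1, 4), I)))
Function('D')(N, u) = 60 (Function('D')(N, u) = Add(-24, Mul(6, 14)) = Add(-24, 84) = 60)
Function('K')(A, J) = 60
Add(Add(Mul(-18084, Pow(Pow(Add(-57, 2), 2), -1)), Mul(-11231, Pow(-16987, -1))), Mul(-1, Function('K')(94, -123))) = Add(Add(Mul(-18084, Pow(Pow(Add(-57, 2), 2), -1)), Mul(-11231, Pow(-16987, -1))), Mul(-1, 60)) = Add(Add(Mul(-18084, Pow(Pow(-55, 2), -1)), Mul(-11231, Rational(-1, 16987))), -60) = Add(Add(Mul(-18084, Pow(3025, -1)), Rational(11231, 16987)), -60) = Add(Add(Mul(-18084, Rational(1, 3025)), Rational(11231, 16987)), -60) = Add(Add(Rational(-1644, 275), Rational(11231, 16987)), -60) = Add(Rational(-24838103, 4671425), -60) = Rational(-305123603, 4671425)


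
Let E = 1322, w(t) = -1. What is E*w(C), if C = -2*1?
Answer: -1322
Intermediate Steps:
C = -2
E*w(C) = 1322*(-1) = -1322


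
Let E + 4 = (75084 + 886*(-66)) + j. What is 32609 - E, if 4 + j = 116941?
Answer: -100932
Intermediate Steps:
j = 116937 (j = -4 + 116941 = 116937)
E = 133541 (E = -4 + ((75084 + 886*(-66)) + 116937) = -4 + ((75084 - 58476) + 116937) = -4 + (16608 + 116937) = -4 + 133545 = 133541)
32609 - E = 32609 - 1*133541 = 32609 - 133541 = -100932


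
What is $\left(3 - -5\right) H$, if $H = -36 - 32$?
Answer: $-544$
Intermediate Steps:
$H = -68$ ($H = -36 - 32 = -68$)
$\left(3 - -5\right) H = \left(3 - -5\right) \left(-68\right) = \left(3 + 5\right) \left(-68\right) = 8 \left(-68\right) = -544$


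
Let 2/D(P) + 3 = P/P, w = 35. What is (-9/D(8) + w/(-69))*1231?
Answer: 721366/69 ≈ 10455.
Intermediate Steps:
D(P) = -1 (D(P) = 2/(-3 + P/P) = 2/(-3 + 1) = 2/(-2) = 2*(-½) = -1)
(-9/D(8) + w/(-69))*1231 = (-9/(-1) + 35/(-69))*1231 = (-9*(-1) + 35*(-1/69))*1231 = (9 - 35/69)*1231 = (586/69)*1231 = 721366/69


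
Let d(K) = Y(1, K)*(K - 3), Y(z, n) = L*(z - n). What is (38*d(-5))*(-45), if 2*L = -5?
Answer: -205200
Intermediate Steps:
L = -5/2 (L = (½)*(-5) = -5/2 ≈ -2.5000)
Y(z, n) = -5*z/2 + 5*n/2 (Y(z, n) = -5*(z - n)/2 = -5*z/2 + 5*n/2)
d(K) = (-3 + K)*(-5/2 + 5*K/2) (d(K) = (-5/2*1 + 5*K/2)*(K - 3) = (-5/2 + 5*K/2)*(-3 + K) = (-3 + K)*(-5/2 + 5*K/2))
(38*d(-5))*(-45) = (38*(5*(-1 - 5)*(-3 - 5)/2))*(-45) = (38*((5/2)*(-6)*(-8)))*(-45) = (38*120)*(-45) = 4560*(-45) = -205200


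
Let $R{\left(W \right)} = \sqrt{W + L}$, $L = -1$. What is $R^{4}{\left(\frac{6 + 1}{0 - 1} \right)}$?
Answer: $64$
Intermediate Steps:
$R{\left(W \right)} = \sqrt{-1 + W}$ ($R{\left(W \right)} = \sqrt{W - 1} = \sqrt{-1 + W}$)
$R^{4}{\left(\frac{6 + 1}{0 - 1} \right)} = \left(\sqrt{-1 + \frac{6 + 1}{0 - 1}}\right)^{4} = \left(\sqrt{-1 + \frac{7}{-1}}\right)^{4} = \left(\sqrt{-1 + 7 \left(-1\right)}\right)^{4} = \left(\sqrt{-1 - 7}\right)^{4} = \left(\sqrt{-8}\right)^{4} = \left(2 i \sqrt{2}\right)^{4} = 64$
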